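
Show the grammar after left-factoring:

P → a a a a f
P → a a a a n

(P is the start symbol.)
P → a a a a P'
P' → f
P' → n

Left-factoring transforms A → αβ₁ | αβ₂ into A → αA' and A' → β₁ | β₂
(α is the longest common prefix among the alternatives). Repeat until
no nonterminal has two alternatives with a common prefix.

Round 1: P has alternatives sharing prefix 'a a a a'. Introduce P': P → a a a a P'
  Add: P' → f
  Add: P' → n

No remaining common prefixes — done.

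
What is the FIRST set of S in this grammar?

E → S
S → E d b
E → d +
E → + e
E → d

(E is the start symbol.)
{ '+', 'd' }

To compute FIRST(S), examine every production with S on the left-hand side, reading each right-hand side left to right until a non-nullable symbol is reached.

FIRST sets of the other non-terminals involved (by the same procedure, iterated to a fixed point):
  FIRST(E) = { '+', 'd' }

From S → E d b:
  - E is a non-terminal: add FIRST(E) \ {ε} = { '+', 'd' }
    E is not nullable, so stop

Collecting: FIRST(S) = { '+', 'd' }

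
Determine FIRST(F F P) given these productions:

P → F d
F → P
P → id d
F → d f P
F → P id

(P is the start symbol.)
FIRST sets of the non-terminals involved (from the grammar, by fixed-point iteration):
  FIRST(F) = { 'd', 'id' }

To compute FIRST(F F P), process the symbols left to right:
Symbol F is a non-terminal. Add FIRST(F) \ {ε} = { 'd', 'id' }
F is not nullable (ε ∉ FIRST(F)), so stop here.
FIRST(F F P) = { 'd', 'id' }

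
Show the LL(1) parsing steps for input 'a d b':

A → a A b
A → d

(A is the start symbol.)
LL(1) parsing maintains a stack (initially the start symbol over $) and the input. At each step: if the stack top is a terminal, match it against the current input token; if it is a non-terminal N, replace it with the RHS of M[N, lookahead] (the unique production whose predict set contains the lookahead).

Stack is shown with the top on the left.

Stack    Input    Action
------------------------
A $      a d b $  output A → a A b
a A b $  a d b $  match 'a'
A b $    d b $    output A → d
d b $    d b $    match 'd'
b $      b $      match 'b'
$        $        accept

The string is accepted.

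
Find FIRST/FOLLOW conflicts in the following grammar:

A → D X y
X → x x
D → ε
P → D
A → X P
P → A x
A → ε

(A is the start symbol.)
Yes. A → D X y with FOLLOW(A) on { 'x' }; A → X P with FOLLOW(A) on { 'x' }; P → A x with FOLLOW(P) on { 'x' }

Nullable non-terminals: A, D, P.
FIRST sets used below: FIRST(D) = { ε }, FIRST(X) = { 'x' }, FIRST(A) = { 'x', ε }

A: nullable alternative(s) A → ε; FOLLOW(A) = { $, 'x' }
  A → D X y: FIRST \ {ε} = { 'x' } — overlaps FOLLOW(A) on { 'x' }: CONFLICT
  A → X P: FIRST \ {ε} = { 'x' } — overlaps FOLLOW(A) on { 'x' }: CONFLICT
  A → ε: FIRST \ {ε} = { } — this is the only nullable alternative, skip
D has a nullable alternative but only one production, so nothing to check.

P: nullable alternative(s) P → D; FOLLOW(P) = { $, 'x' }
  P → D: FIRST \ {ε} = { } — this is the only nullable alternative, skip
  P → A x: FIRST \ {ε} = { 'x' } — overlaps FOLLOW(P) on { 'x' }: CONFLICT

X has no nullable alternative, so no FIRST/FOLLOW check is needed there.

So the grammar has 3 FIRST/FOLLOW conflicts (marked CONFLICT above).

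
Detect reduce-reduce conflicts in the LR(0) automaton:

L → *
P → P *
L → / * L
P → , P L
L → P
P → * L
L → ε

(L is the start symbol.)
A reduce-reduce conflict occurs when an LR(0) state has two complete items [A → α .] and [B → β .] — both call for a reduction, and with no lookahead the parser cannot choose between them.

Augment with L' → L and build the canonical LR(0) collection (I0 = CLOSURE({[L' → . L]}), then GOTO on every symbol after a dot until no new states appear). It has 14 states:
  I0: { [L → . *], [L → . / * L], [L → . P], [L → .], [L' → . L], [P → . * L], [P → . , P L], [P → . P *] }  — shift, reduce
  I1: { [L → * .], [L → . *], [L → . / * L], [L → . P], [L → .], [P → * . L], [P → . * L], [P → . , P L], [P → . P *] }  — shift, 2 reduces
  I2: { [P → , . P L], [P → . * L], [P → . , P L], [P → . P *] }  — shift
  I3: { [L → / . * L] }  — shift
  I4: { [L' → L .] }  — accept
  I5: { [L → P .], [P → P . *] }  — shift, reduce
  I6: { [P → P * .] }  — reduce
  I7: { [L → . *], [L → . / * L], [L → . P], [L → .], [L → / * . L], [P → . * L], [P → . , P L], [P → . P *] }  — shift, reduce
  I8: { [L → / * L .] }  — reduce
  I9: { [L → . *], [L → . / * L], [L → . P], [L → .], [P → * . L], [P → . * L], [P → . , P L], [P → . P *] }  — shift, reduce
  I10: { [L → . *], [L → . / * L], [L → . P], [L → .], [P → , P . L], [P → . * L], [P → . , P L], [P → . P *], [P → P . *] }  — shift, reduce
  I11: { [L → * .], [L → . *], [L → . / * L], [L → . P], [L → .], [P → * . L], [P → . * L], [P → . , P L], [P → . P *], [P → P * .] }  — shift, 3 reduces
  I12: { [P → , P L .] }  — reduce
  I13: { [P → * L .] }  — reduce

I1 contains complete items [L → .], [L → * .] — reduce-reduce conflict.
I11 contains complete items [L → .], [L → * .], [P → P * .] — reduce-reduce conflict.

Answer: Yes — I1: [L → .] vs [L → * .]; I11: [L → .] vs [L → * .]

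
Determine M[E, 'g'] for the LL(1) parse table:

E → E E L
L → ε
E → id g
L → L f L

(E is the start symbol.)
Empty (error entry)

To find M[E, 'g'], we find productions for E where 'g' is in the predict set (PREDICT(N → α) = (FIRST(α) \ {ε}) ∪ (FOLLOW(N) if α ⇒* ε)).

Relevant sets:
  FIRST(E) = { 'id' }

E → E E L: PREDICT = { 'id' }
E → id g: PREDICT = { 'id' }

M[E, 'g'] is empty (no production applies)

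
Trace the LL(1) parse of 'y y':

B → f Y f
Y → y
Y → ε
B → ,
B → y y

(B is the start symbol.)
LL(1) parsing maintains a stack (initially the start symbol over $) and the input. At each step: if the stack top is a terminal, match it against the current input token; if it is a non-terminal N, replace it with the RHS of M[N, lookahead] (the unique production whose predict set contains the lookahead).

Stack is shown with the top on the left.

Stack  Input  Action
--------------------
B $    y y $  output B → y y
y y $  y y $  match 'y'
y $    y $    match 'y'
$      $      accept

The string is accepted.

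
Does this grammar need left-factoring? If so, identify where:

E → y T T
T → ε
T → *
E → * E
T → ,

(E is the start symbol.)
Left-factoring is needed when two productions for the same non-terminal
share a common prefix on the right-hand side.

Productions for E:
  E → y T T
  E → * E
Productions for T:
  T → ε
  T → *
  T → ,

No common prefixes found.

Answer: No, left-factoring is not needed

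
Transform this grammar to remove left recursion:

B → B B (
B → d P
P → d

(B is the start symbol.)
B is directly left-recursive. The standard transformation for
  A → A α₁ | ... | A α_m | β₁ | ... | β_n
is
  A  → β₁ A' | ... | β_n A'
  A' → α₁ A' | ... | α_m A' | ε

B → d P becomes B → d P B'
B → B B ( becomes B' → B ( B'
Add B' → ε

Productions for other non-terminals are unchanged:
  P → d

Resulting grammar:
B → d P B'
B' → B ( B'
B' → ε
P → d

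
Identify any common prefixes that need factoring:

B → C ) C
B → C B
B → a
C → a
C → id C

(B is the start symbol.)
Left-factoring is needed when two productions for the same non-terminal
share a common prefix on the right-hand side.

Productions for B:
  B → C ) C
  B → C B
  B → a
Productions for C:
  C → a
  C → id C

Found common prefix 'C' in productions for B

Answer: Yes, B has productions with common prefix 'C'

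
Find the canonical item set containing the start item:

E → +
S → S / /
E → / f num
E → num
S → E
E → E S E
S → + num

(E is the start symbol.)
First, augment the grammar with E' → E
I₀ = CLOSURE({ [E' → . E] }):
  [E' → . E] has the dot before E: add [E → . +], [E → . / f num], [E → . num], [E → . E S E]
No further items can be added.

I₀ = { [E → . +], [E → . / f num], [E → . E S E], [E → . num], [E' → . E] }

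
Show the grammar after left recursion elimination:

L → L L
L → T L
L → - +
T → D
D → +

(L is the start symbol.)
L is directly left-recursive. The standard transformation for
  A → A α₁ | ... | A α_m | β₁ | ... | β_n
is
  A  → β₁ A' | ... | β_n A'
  A' → α₁ A' | ... | α_m A' | ε

L → T L becomes L → T L L'
L → - + becomes L → - + L'
L → L L becomes L' → L L'
Add L' → ε

Productions for other non-terminals are unchanged:
  T → D
  D → +

Resulting grammar:
L → T L L'
L → - + L'
L' → L L'
L' → ε
T → D
D → +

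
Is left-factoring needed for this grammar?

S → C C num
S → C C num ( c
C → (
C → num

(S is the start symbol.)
Left-factoring is needed when two productions for the same non-terminal
share a common prefix on the right-hand side.

Productions for S:
  S → C C num
  S → C C num ( c
Productions for C:
  C → (
  C → num

Found common prefix 'C C num' in productions for S

Answer: Yes, S has productions with common prefix 'C C num'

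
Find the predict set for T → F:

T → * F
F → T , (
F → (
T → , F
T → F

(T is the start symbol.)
{ '(', '*', ',' }

PREDICT(T → F) = (FIRST(RHS) \ {ε}) ∪ (FOLLOW(T) if ε ∈ FIRST(RHS), i.e. RHS ⇒* ε)
FIRST(F) = { '(', '*', ',' }
FIRST(F) = { '(', '*', ',' }
ε ∉ FIRST(F), so FOLLOW(T) is not added.
PREDICT(T → F) = { '(', '*', ',' }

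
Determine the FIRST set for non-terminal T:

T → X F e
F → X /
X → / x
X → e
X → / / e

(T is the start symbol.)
{ '/', 'e' }

FIRST sets of the other non-terminals involved (by the same procedure, iterated to a fixed point):
  FIRST(X) = { '/', 'e' }

From T → X F e:
  - X is a non-terminal: add FIRST(X) \ {ε} = { '/', 'e' }
    X is not nullable, so stop

Collecting: FIRST(T) = { '/', 'e' }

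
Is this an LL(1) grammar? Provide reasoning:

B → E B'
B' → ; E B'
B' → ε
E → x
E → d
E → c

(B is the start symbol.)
Yes, the grammar is LL(1).

A grammar is LL(1) if for each non-terminal N with multiple productions, the predict sets of those productions are pairwise disjoint, where PREDICT(N → α) = (FIRST(α) \ {ε}) ∪ (FOLLOW(N) if α ⇒* ε).

Relevant sets:
  FOLLOW(B') = { $ }

For B':
  PREDICT(B' → ';' E B') = { ';' }
  PREDICT(B' → ε) = { $ }
For E:
  PREDICT(E → x) = { 'x' }
  PREDICT(E → d) = { 'd' }
  PREDICT(E → c) = { 'c' }
B has a single production, so nothing to check there.

All predict sets are disjoint. The grammar IS LL(1).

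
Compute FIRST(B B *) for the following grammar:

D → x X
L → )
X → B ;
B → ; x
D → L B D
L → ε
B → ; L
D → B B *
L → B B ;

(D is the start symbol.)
FIRST sets of the non-terminals involved (from the grammar, by fixed-point iteration):
  FIRST(B) = { ';' }

To compute FIRST(B B *), process the symbols left to right:
Symbol B is a non-terminal. Add FIRST(B) \ {ε} = { ';' }
B is not nullable (ε ∉ FIRST(B)), so stop here.
FIRST(B B *) = { ';' }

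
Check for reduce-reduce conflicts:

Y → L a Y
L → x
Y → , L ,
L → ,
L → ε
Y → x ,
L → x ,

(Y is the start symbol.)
Augment with Y' → Y and build the canonical LR(0) collection (I0 = CLOSURE({[Y' → . Y]}), then GOTO on every symbol after a dot until no new states appear). It has 13 states:
  I0: { [L → . ,], [L → . x ,], [L → . x], [L → .], [Y → . , L ,], [Y → . L a Y], [Y → . x ,], [Y' → . Y] }  — shift, reduce
  I1: { [L → , .], [L → . ,], [L → . x ,], [L → . x], [L → .], [Y → , . L ,] }  — shift, 2 reduces
  I2: { [Y → L . a Y] }  — shift
  I3: { [Y' → Y .] }  — accept
  I4: { [L → x . ,], [L → x .], [Y → x . ,] }  — shift, reduce
  I5: { [L → x , .], [Y → x , .] }  — 2 reduces
  I6: { [L → . ,], [L → . x ,], [L → . x], [L → .], [Y → . , L ,], [Y → . L a Y], [Y → . x ,], [Y → L a . Y] }  — shift, reduce
  I7: { [Y → L a Y .] }  — reduce
  I8: { [L → , .] }  — reduce
  I9: { [Y → , L . ,] }  — shift
  I10: { [L → x . ,], [L → x .] }  — shift, reduce
  I11: { [L → x , .] }  — reduce
  I12: { [Y → , L , .] }  — reduce

I1 contains complete items [L → .], [L → , .] — reduce-reduce conflict.
I5 contains complete items [L → x , .], [Y → x , .] — reduce-reduce conflict.

Answer: Yes — I1: [L → .] vs [L → , .]; I5: [L → x , .] vs [Y → x , .]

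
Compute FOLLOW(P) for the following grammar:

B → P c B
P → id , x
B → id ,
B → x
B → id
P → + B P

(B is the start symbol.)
{ 'c' }

To compute FOLLOW(P), find every occurrence of P on a right-hand side N → α P β: add FIRST(β) \ {ε}, and if β is empty or nullable also add FOLLOW(N). Iterate to a fixed point.

In B → P c B: P is followed by c B, add FIRST(c B) \ {ε} = { 'c' }
In P → + B P: P is at the end; this adds FOLLOW(P) to itself — nothing new

Taking the union: FOLLOW(P) = { 'c' }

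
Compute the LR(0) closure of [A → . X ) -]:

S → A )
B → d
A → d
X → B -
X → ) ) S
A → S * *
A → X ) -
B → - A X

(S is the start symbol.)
Start with: [A → . X ) -]
  [A → . X ) -] has the dot before X: add [X → . B -], [X → . ) ) S]
  [X → . B -] has the dot before B: add [B → . d], [B → . - A X]
No further items can be added.

CLOSURE = { [A → . X ) -], [B → . - A X], [B → . d], [X → . ) ) S], [X → . B -] }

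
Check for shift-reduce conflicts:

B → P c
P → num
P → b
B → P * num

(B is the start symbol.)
Augment with B' → B and build the canonical LR(0) collection (I0 = CLOSURE({[B' → . B]}), then GOTO on every symbol after a dot until no new states appear). It has 8 states:
  I0: { [B → . P * num], [B → . P c], [B' → . B], [P → . b], [P → . num] }  — shift
  I1: { [B' → B .] }  — accept
  I2: { [B → P . * num], [B → P . c] }  — shift
  I3: { [P → b .] }  — reduce
  I4: { [P → num .] }  — reduce
  I5: { [B → P * . num] }  — shift
  I6: { [B → P c .] }  — reduce
  I7: { [B → P * num .] }  — reduce

No state contains both a complete item and a shift item.

Answer: No shift-reduce conflicts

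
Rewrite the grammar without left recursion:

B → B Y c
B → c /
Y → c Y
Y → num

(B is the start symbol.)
B → c / B'
B' → Y c B'
B' → ε
Y → c Y
Y → num

B is directly left-recursive. The standard transformation for
  A → A α₁ | ... | A α_m | β₁ | ... | β_n
is
  A  → β₁ A' | ... | β_n A'
  A' → α₁ A' | ... | α_m A' | ε

B → c / becomes B → c / B'
B → B Y c becomes B' → Y c B'
Add B' → ε

Productions for other non-terminals are unchanged:
  Y → c Y
  Y → num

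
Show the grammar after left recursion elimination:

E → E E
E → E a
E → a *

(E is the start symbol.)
E is directly left-recursive. The standard transformation for
  A → A α₁ | ... | A α_m | β₁ | ... | β_n
is
  A  → β₁ A' | ... | β_n A'
  A' → α₁ A' | ... | α_m A' | ε

E → a * becomes E → a * E'
E → E E becomes E' → E E'
E → E a becomes E' → a E'
Add E' → ε

Resulting grammar:
E → a * E'
E' → E E'
E' → a E'
E' → ε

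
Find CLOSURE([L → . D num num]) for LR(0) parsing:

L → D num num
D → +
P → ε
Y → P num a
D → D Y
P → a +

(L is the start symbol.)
{ [D → . +], [D → . D Y], [L → . D num num] }

Start with: [L → . D num num]
  [L → . D num num] has the dot before D: add [D → . +], [D → . D Y]
No further items can be added.

CLOSURE = { [D → . +], [D → . D Y], [L → . D num num] }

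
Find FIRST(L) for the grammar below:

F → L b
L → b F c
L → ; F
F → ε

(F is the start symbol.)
{ ';', 'b' }

To compute FIRST(L), examine every production with L on the left-hand side, reading each right-hand side left to right until a non-nullable symbol is reached.

From L → b F c:
  - b is a terminal: add 'b' and stop
From L → ; F:
  - ';' is a terminal: add ';' and stop

Collecting: FIRST(L) = { ';', 'b' }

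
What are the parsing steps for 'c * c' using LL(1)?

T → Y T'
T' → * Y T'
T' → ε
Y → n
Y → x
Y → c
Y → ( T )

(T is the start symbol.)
LL(1) parsing maintains a stack (initially the start symbol over $) and the input. At each step: if the stack top is a terminal, match it against the current input token; if it is a non-terminal N, replace it with the RHS of M[N, lookahead] (the unique production whose predict set contains the lookahead).

Stack is shown with the top on the left.

Stack     Input    Action
-------------------------
T $       c * c $  output T → Y T'
Y T' $    c * c $  output Y → c
c T' $    c * c $  match 'c'
T' $      * c $    output T' → * Y T'
* Y T' $  * c $    match '*'
Y T' $    c $      output Y → c
c T' $    c $      match 'c'
T' $      $        output T' → ε
$         $        accept

The string is accepted.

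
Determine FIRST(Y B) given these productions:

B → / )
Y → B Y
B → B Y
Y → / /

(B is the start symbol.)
{ '/' }

FIRST sets of the non-terminals involved (from the grammar, by fixed-point iteration):
  FIRST(Y) = { '/' }

To compute FIRST(Y B), process the symbols left to right:
Symbol Y is a non-terminal. Add FIRST(Y) \ {ε} = { '/' }
Y is not nullable (ε ∉ FIRST(Y)), so stop here.
FIRST(Y B) = { '/' }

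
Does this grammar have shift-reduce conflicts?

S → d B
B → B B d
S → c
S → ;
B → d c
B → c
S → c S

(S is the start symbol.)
Augment with S' → S and build the canonical LR(0) collection (I0 = CLOSURE({[S' → . S]}), then GOTO on every symbol after a dot until no new states appear). It has 12 states:
  I0: { [S → . ;], [S → . c S], [S → . c], [S → . d B], [S' → . S] }  — shift
  I1: { [S → ; .] }  — reduce
  I2: { [S' → S .] }  — accept
  I3: { [S → . ;], [S → . c S], [S → . c], [S → . d B], [S → c . S], [S → c .] }  — shift, reduce
  I4: { [B → . B B d], [B → . c], [B → . d c], [S → d . B] }  — shift
  I5: { [B → . B B d], [B → . c], [B → . d c], [B → B . B d], [S → d B .] }  — shift, reduce
  I6: { [B → c .] }  — reduce
  I7: { [B → d . c] }  — shift
  I8: { [B → d c .] }  — reduce
  I9: { [B → . B B d], [B → . c], [B → . d c], [B → B . B d], [B → B B . d] }  — shift
  I10: { [B → B B d .], [B → d . c] }  — shift, reduce
  I11: { [S → c S .] }  — reduce

I3 contains reduce item [S → c .] and shift items [S → . ;], [S → . c], [S → . c S], [S → . d B] — shift-reduce conflict.
I5 contains reduce item [S → d B .] and shift items [B → . c], [B → . d c] — shift-reduce conflict.
I10 contains reduce item [B → B B d .] and shift item [B → d . c] — shift-reduce conflict.

Answer: Yes — I3: [S → c .] vs [S → . ;]; I5: [S → d B .] vs [B → . c]; I10: [B → B B d .] vs [B → d . c]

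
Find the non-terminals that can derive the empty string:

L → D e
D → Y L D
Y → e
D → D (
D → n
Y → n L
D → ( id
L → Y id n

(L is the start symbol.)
None

There are no ε-productions, so no non-terminal can derive ε.
No non-terminals are nullable.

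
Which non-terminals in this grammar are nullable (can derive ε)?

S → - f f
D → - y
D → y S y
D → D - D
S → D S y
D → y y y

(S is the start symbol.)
None

A non-terminal is nullable if it can derive ε (the empty string): either it has an ε-production, or it has a production whose right-hand side consists entirely of nullable non-terminals.

There are no ε-productions, so no non-terminal can derive ε.
No non-terminals are nullable.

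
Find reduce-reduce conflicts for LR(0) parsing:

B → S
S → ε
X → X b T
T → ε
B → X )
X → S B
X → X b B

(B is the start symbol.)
Augment with B' → B and build the canonical LR(0) collection (I0 = CLOSURE({[B' → . B]}), then GOTO on every symbol after a dot until no new states appear). It has 9 states:
  I0: { [B → . S], [B → . X )], [B' → . B], [S → .], [X → . S B], [X → . X b B], [X → . X b T] }  — reduce
  I1: { [B' → B .] }  — accept
  I2: { [B → . S], [B → . X )], [B → S .], [S → .], [X → . S B], [X → . X b B], [X → . X b T], [X → S . B] }  — 2 reduces
  I3: { [B → X . )], [X → X . b B], [X → X . b T] }  — shift
  I4: { [B → X ) .] }  — reduce
  I5: { [B → . S], [B → . X )], [S → .], [T → .], [X → . S B], [X → . X b B], [X → . X b T], [X → X b . B], [X → X b . T] }  — 2 reduces
  I6: { [X → X b B .] }  — reduce
  I7: { [X → X b T .] }  — reduce
  I8: { [X → S B .] }  — reduce

I2 contains complete items [B → S .], [S → .] — reduce-reduce conflict.
I5 contains complete items [S → .], [T → .] — reduce-reduce conflict.

Answer: Yes — I2: [B → S .] vs [S → .]; I5: [S → .] vs [T → .]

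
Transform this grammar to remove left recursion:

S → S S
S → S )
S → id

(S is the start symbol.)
S → id S'
S' → S S'
S' → ) S'
S' → ε

S is directly left-recursive. The standard transformation for
  A → A α₁ | ... | A α_m | β₁ | ... | β_n
is
  A  → β₁ A' | ... | β_n A'
  A' → α₁ A' | ... | α_m A' | ε

S → id becomes S → id S'
S → S S becomes S' → S S'
S → S ) becomes S' → ) S'
Add S' → ε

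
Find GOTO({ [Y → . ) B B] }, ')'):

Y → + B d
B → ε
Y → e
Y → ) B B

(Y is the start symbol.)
{ [B → .], [Y → ) . B B] }

GOTO(I, ')') = CLOSURE({ [A → αX.β] : [A → α.Xβ] ∈ I, X = ')' })

Items with dot before ')', with the dot advanced:
  [Y → . ) B B] → [Y → ) . B B]
Closure of the advanced items:
  [Y → ) . B B] has the dot before B: add [B → .]

GOTO = { [B → .], [Y → ) . B B] }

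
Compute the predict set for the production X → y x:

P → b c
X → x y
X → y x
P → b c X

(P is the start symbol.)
{ 'y' }

PREDICT(X → y x) = (FIRST(RHS) \ {ε}) ∪ (FOLLOW(X) if ε ∈ FIRST(RHS), i.e. RHS ⇒* ε)
FIRST(y x) = { 'y' }
ε ∉ FIRST(y x), so FOLLOW(X) is not added.
PREDICT(X → y x) = { 'y' }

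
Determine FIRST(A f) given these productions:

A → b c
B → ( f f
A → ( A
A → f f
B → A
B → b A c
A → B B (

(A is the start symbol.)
FIRST sets of the non-terminals involved (from the grammar, by fixed-point iteration):
  FIRST(A) = { '(', 'b', 'f' }

To compute FIRST(A f), process the symbols left to right:
Symbol A is a non-terminal. Add FIRST(A) \ {ε} = { '(', 'b', 'f' }
A is not nullable (ε ∉ FIRST(A)), so stop here.
FIRST(A f) = { '(', 'b', 'f' }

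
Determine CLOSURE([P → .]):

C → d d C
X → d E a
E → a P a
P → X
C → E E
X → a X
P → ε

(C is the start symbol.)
To compute CLOSURE, for each item [A → α.Bβ] where B is a non-terminal, add [B → .γ] for all productions B → γ; repeat for the newly added items until nothing changes.

Start with: [P → .]
The dot is at the end, so nothing is added.

CLOSURE = { [P → .] }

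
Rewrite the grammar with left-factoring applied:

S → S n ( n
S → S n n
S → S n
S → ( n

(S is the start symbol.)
Left-factoring transforms A → αβ₁ | αβ₂ into A → αA' and A' → β₁ | β₂
(α is the longest common prefix among the alternatives). Repeat until
no nonterminal has two alternatives with a common prefix.

Round 1: S has alternatives sharing prefix 'S n'. Introduce S': S → S n S'
  Add: S' → ( n
  Add: S' → n
  Add: S' → ε

No remaining common prefixes — done.

Resulting grammar:
S → S n S'
S' → ( n
S' → n
S' → ε
S → ( n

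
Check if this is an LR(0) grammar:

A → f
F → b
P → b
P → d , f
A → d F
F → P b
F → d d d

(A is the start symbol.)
No. Reduce-reduce conflict: [F → b .] and [P → b .]

Augment with A' → A and build the canonical LR(0) collection (I0 = CLOSURE({[A' → . A]}), then GOTO on every symbol after a dot until no new states appear). It has 13 states:
  I0: { [A → . d F], [A → . f], [A' → . A] }  — shift
  I1: { [A' → A .] }  — accept
  I2: { [A → d . F], [F → . P b], [F → . b], [F → . d d d], [P → . b], [P → . d , f] }  — shift
  I3: { [A → f .] }  — reduce
  I4: { [A → d F .] }  — reduce
  I5: { [F → P . b] }  — shift
  I6: { [F → b .], [P → b .] }  — 2 reduces
  I7: { [F → d . d d], [P → d . , f] }  — shift
  I8: { [P → d , . f] }  — shift
  I9: { [F → d d . d] }  — shift
  I10: { [F → d d d .] }  — reduce
  I11: { [P → d , f .] }  — reduce
  I12: { [F → P b .] }  — reduce

Conflict in state I6:
  Reduce-reduce conflict: [F → b .] and [P → b .]
So the grammar is NOT LR(0).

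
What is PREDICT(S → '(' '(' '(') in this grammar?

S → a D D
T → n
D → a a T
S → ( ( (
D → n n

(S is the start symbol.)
{ '(' }

PREDICT(S → '(' '(' '(') = (FIRST(RHS) \ {ε}) ∪ (FOLLOW(S) if ε ∈ FIRST(RHS), i.e. RHS ⇒* ε)
FIRST('(' '(' '(') = { '(' }
ε ∉ FIRST('(' '(' '('), so FOLLOW(S) is not added.
PREDICT(S → '(' '(' '(') = { '(' }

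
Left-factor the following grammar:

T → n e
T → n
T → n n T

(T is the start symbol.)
T → n T'
T' → e
T' → ε
T' → n T

Left-factoring transforms A → αβ₁ | αβ₂ into A → αA' and A' → β₁ | β₂
(α is the longest common prefix among the alternatives). Repeat until
no nonterminal has two alternatives with a common prefix.

Round 1: T has alternatives sharing prefix 'n'. Introduce T': T → n T'
  Add: T' → e
  Add: T' → ε
  Add: T' → n T

No remaining common prefixes — done.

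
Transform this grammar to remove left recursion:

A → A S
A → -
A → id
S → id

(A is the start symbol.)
A → - A'
A → id A'
A' → S A'
A' → ε
S → id

A is directly left-recursive. The standard transformation for
  A → A α₁ | ... | A α_m | β₁ | ... | β_n
is
  A  → β₁ A' | ... | β_n A'
  A' → α₁ A' | ... | α_m A' | ε

A → - becomes A → - A'
A → id becomes A → id A'
A → A S becomes A' → S A'
Add A' → ε

Productions for other non-terminals are unchanged:
  S → id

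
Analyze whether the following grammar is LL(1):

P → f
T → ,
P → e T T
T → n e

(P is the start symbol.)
A grammar is LL(1) if for each non-terminal N with multiple productions, the predict sets of those productions are pairwise disjoint, where PREDICT(N → α) = (FIRST(α) \ {ε}) ∪ (FOLLOW(N) if α ⇒* ε).

For P:
  PREDICT(P → f) = { 'f' }
  PREDICT(P → e T T) = { 'e' }
For T:
  PREDICT(T → ',') = { ',' }
  PREDICT(T → n e) = { 'n' }

All predict sets are disjoint. The grammar IS LL(1).

Answer: Yes, the grammar is LL(1).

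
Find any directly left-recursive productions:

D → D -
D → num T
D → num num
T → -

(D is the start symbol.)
Direct left recursion occurs when N → N α for some non-terminal N (the right-hand side begins with the left-hand side itself).

D → D -: LEFT RECURSIVE (starts with D)
D → num T: starts with num
D → num num: starts with num
T → -: starts with '-'

The grammar has direct left recursion on: D.

Answer: Yes, D is left-recursive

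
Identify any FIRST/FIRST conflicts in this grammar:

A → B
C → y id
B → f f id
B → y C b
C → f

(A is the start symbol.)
Productions for C:
  C → y id: FIRST = { 'y' }
  C → f: FIRST = { 'f' }
Productions for B:
  B → f f id: FIRST = { 'f' }
  B → y C b: FIRST = { 'y' }
A has only one production, so no FIRST/FIRST conflict is possible there.

All alternatives of each non-terminal have pairwise disjoint FIRST sets.

Answer: No FIRST/FIRST conflicts.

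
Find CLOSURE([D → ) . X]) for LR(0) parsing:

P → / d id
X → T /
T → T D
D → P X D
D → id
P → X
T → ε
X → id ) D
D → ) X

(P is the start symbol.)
To compute CLOSURE, for each item [A → α.Bβ] where B is a non-terminal, add [B → .γ] for all productions B → γ; repeat for the newly added items until nothing changes.

Start with: [D → ) . X]
  [D → ) . X] has the dot before X: add [X → . T /], [X → . id ) D]
  [X → . T /] has the dot before T: add [T → . T D], [T → .]
No further items can be added.

CLOSURE = { [D → ) . X], [T → . T D], [T → .], [X → . T /], [X → . id ) D] }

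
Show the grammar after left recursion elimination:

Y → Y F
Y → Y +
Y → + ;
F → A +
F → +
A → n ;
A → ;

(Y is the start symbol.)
Y is directly left-recursive. The standard transformation for
  A → A α₁ | ... | A α_m | β₁ | ... | β_n
is
  A  → β₁ A' | ... | β_n A'
  A' → α₁ A' | ... | α_m A' | ε

Y → + ; becomes Y → + ; Y'
Y → Y F becomes Y' → F Y'
Y → Y + becomes Y' → + Y'
Add Y' → ε

Productions for other non-terminals are unchanged:
  F → A +
  F → +
  A → n ;
  A → ;

Resulting grammar:
Y → + ; Y'
Y' → F Y'
Y' → + Y'
Y' → ε
F → A +
F → +
A → n ;
A → ;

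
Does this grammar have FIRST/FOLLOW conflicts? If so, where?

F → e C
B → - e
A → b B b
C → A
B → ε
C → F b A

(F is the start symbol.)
A FIRST/FOLLOW conflict occurs when a non-terminal N has a nullable alternative N → β (β ⇒* ε) and another alternative N → α with FIRST(α) ∩ FOLLOW(N) ≠ ∅: on such a lookahead the parser cannot decide between expanding α and letting N vanish via β.

Nullable non-terminals: B.

B: nullable alternative(s) B → ε; FOLLOW(B) = { 'b' }
  B → - e: FIRST \ {ε} = { '-' } — disjoint from FOLLOW(B)
  B → ε: FIRST \ {ε} = { } — this is the only nullable alternative, skip

A, C, F have no nullable alternative, so no FIRST/FOLLOW check is needed there.

No FIRST/FOLLOW conflicts found.

Answer: No FIRST/FOLLOW conflicts.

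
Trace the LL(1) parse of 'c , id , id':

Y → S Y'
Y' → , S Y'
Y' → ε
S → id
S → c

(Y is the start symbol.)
Stack is shown with the top on the left.

Stack     Input          Action
-------------------------------
Y $       c , id , id $  output Y → S Y'
S Y' $    c , id , id $  output S → c
c Y' $    c , id , id $  match 'c'
Y' $      , id , id $    output Y' → , S Y'
, S Y' $  , id , id $    match ','
S Y' $    id , id $      output S → id
id Y' $   id , id $      match 'id'
Y' $      , id $         output Y' → , S Y'
, S Y' $  , id $         match ','
S Y' $    id $           output S → id
id Y' $   id $           match 'id'
Y' $      $              output Y' → ε
$         $              accept

The string is accepted.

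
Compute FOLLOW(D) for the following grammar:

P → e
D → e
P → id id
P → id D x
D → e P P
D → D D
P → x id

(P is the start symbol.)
To compute FOLLOW(D), find every occurrence of D on a right-hand side N → α D β: add FIRST(β) \ {ε}, and if β is empty or nullable also add FOLLOW(N). Iterate to a fixed point.

In P → id D x: D is followed by x, add FIRST(x) \ {ε} = { 'x' }
In D → D D: D is followed by D, add FIRST(D) \ {ε} = { 'e' }
In D → D D: D is at the end; this adds FOLLOW(D) to itself — nothing new

Taking the union: FOLLOW(D) = { 'e', 'x' }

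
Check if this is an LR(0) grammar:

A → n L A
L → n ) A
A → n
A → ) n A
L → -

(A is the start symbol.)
A grammar is LR(0) if no state in the canonical LR(0) collection has:
  - both a shift item (dot before a terminal) and a complete item (shift-reduce conflict), or
  - two or more complete items (reduce-reduce conflict; the accept item [A' → A .] counts as a complete item here).

Augment with A' → A and build the canonical LR(0) collection (I0 = CLOSURE({[A' → . A]}), then GOTO on every symbol after a dot until no new states appear). It has 12 states:
  I0: { [A → . ) n A], [A → . n L A], [A → . n], [A' → . A] }  — shift
  I1: { [A → ) . n A] }  — shift
  I2: { [A' → A .] }  — accept
  I3: { [A → n . L A], [A → n .], [L → . -], [L → . n ) A] }  — shift, reduce
  I4: { [L → - .] }  — reduce
  I5: { [A → . ) n A], [A → . n L A], [A → . n], [A → n L . A] }  — shift
  I6: { [L → n . ) A] }  — shift
  I7: { [A → . ) n A], [A → . n L A], [A → . n], [L → n ) . A] }  — shift
  I8: { [L → n ) A .] }  — reduce
  I9: { [A → n L A .] }  — reduce
  I10: { [A → ) n . A], [A → . ) n A], [A → . n L A], [A → . n] }  — shift
  I11: { [A → ) n A .] }  — reduce

Conflict in state I3:
  Shift-reduce conflict between [A → n .] and [L → . -]
So the grammar is NOT LR(0).

Answer: No. Shift-reduce conflict between [A → n .] and [L → . -]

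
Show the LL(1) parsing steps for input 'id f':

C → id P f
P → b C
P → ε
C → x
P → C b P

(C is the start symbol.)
LL(1) parsing maintains a stack (initially the start symbol over $) and the input. At each step: if the stack top is a terminal, match it against the current input token; if it is a non-terminal N, replace it with the RHS of M[N, lookahead] (the unique production whose predict set contains the lookahead).

Stack is shown with the top on the left.

Stack     Input   Action
------------------------
C $       id f $  output C → id P f
id P f $  id f $  match 'id'
P f $     f $     output P → ε
f $       f $     match 'f'
$         $       accept

The string is accepted.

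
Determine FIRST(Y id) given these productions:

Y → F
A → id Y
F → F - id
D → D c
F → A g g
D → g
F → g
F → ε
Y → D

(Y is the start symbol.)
FIRST sets of the non-terminals involved (from the grammar, by fixed-point iteration):
  FIRST(Y) = { '-', 'g', 'id', ε }

To compute FIRST(Y id), process the symbols left to right:
Symbol Y is a non-terminal. Add FIRST(Y) \ {ε} = { '-', 'g', 'id' }
Y is nullable (ε ∈ FIRST(Y)), continue to the next symbol.
Symbol id is a terminal. Add 'id' and stop.
FIRST(Y id) = { '-', 'g', 'id' }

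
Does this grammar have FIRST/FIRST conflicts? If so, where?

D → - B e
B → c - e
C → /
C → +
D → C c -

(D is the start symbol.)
FIRST sets of the non-terminals at (or reachable through a nullable prefix from) the front of some alternative:
  FIRST(C) = { '+', '/' }

Productions for D:
  D → - B e: FIRST = { '-' }
  D → C c -: FIRST = { '+', '/' }
Productions for C:
  C → /: FIRST = { '/' }
  C → +: FIRST = { '+' }
B has only one production, so no FIRST/FIRST conflict is possible there.

All alternatives of each non-terminal have pairwise disjoint FIRST sets.

Answer: No FIRST/FIRST conflicts.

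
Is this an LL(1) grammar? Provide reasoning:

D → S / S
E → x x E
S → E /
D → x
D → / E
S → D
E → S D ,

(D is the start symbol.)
No. Predict set conflict for D: { 'x' }

A grammar is LL(1) if for each non-terminal N with multiple productions, the predict sets of those productions are pairwise disjoint, where PREDICT(N → α) = (FIRST(α) \ {ε}) ∪ (FOLLOW(N) if α ⇒* ε).

Relevant sets:
  FIRST(S) = { '/', 'x' }
  FIRST(E) = { '/', 'x' }
  FIRST(D) = { '/', 'x' }

For D:
  PREDICT(D → S '/' S) = { '/', 'x' }
  PREDICT(D → x) = { 'x' }
  PREDICT(D → '/' E) = { '/' }
For E:
  PREDICT(E → x x E) = { 'x' }
  PREDICT(E → S D ',') = { '/', 'x' }
For S:
  PREDICT(S → E '/') = { '/', 'x' }
  PREDICT(S → D) = { '/', 'x' }

Conflict found: Predict set conflict for D: { 'x' }
The grammar is NOT LL(1).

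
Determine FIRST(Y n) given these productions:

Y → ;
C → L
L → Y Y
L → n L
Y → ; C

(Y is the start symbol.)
{ ';' }

FIRST sets of the non-terminals involved (from the grammar, by fixed-point iteration):
  FIRST(Y) = { ';' }

To compute FIRST(Y n), process the symbols left to right:
Symbol Y is a non-terminal. Add FIRST(Y) \ {ε} = { ';' }
Y is not nullable (ε ∉ FIRST(Y)), so stop here.
FIRST(Y n) = { ';' }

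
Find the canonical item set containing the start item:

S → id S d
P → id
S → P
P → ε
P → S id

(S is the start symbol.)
First, augment the grammar with S' → S
I₀ = CLOSURE({ [S' → . S] }):
  [S' → . S] has the dot before S: add [S → . id S d], [S → . P]
  [S → . P] has the dot before P: add [P → . id], [P → .], [P → . S id]
No further items can be added.

I₀ = { [P → . S id], [P → . id], [P → .], [S → . P], [S → . id S d], [S' → . S] }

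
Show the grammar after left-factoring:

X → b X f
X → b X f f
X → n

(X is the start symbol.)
Left-factoring transforms A → αβ₁ | αβ₂ into A → αA' and A' → β₁ | β₂
(α is the longest common prefix among the alternatives). Repeat until
no nonterminal has two alternatives with a common prefix.

Round 1: X has alternatives sharing prefix 'b X f'. Introduce X': X → b X f X'
  Add: X' → ε
  Add: X' → f

No remaining common prefixes — done.

Resulting grammar:
X → b X f X'
X' → ε
X' → f
X → n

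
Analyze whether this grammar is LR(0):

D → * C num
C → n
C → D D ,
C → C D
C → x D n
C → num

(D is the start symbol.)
Yes, the grammar is LR(0)

Augment with D' → D and build the canonical LR(0) collection (I0 = CLOSURE({[D' → . D]}), then GOTO on every symbol after a dot until no new states appear). It has 14 states:
  I0: { [D → . * C num], [D' → . D] }  — shift
  I1: { [C → . C D], [C → . D D ,], [C → . n], [C → . num], [C → . x D n], [D → * . C num], [D → . * C num] }  — shift
  I2: { [D' → D .] }  — accept
  I3: { [C → C . D], [D → * C . num], [D → . * C num] }  — shift
  I4: { [C → D . D ,], [D → . * C num] }  — shift
  I5: { [C → n .] }  — reduce
  I6: { [C → num .] }  — reduce
  I7: { [C → x . D n], [D → . * C num] }  — shift
  I8: { [C → x D . n] }  — shift
  I9: { [C → x D n .] }  — reduce
  I10: { [C → D D . ,] }  — shift
  I11: { [C → D D , .] }  — reduce
  I12: { [C → C D .] }  — reduce
  I13: { [D → * C num .] }  — reduce

Every state is either a pure shift/goto state or contains exactly one complete item and nothing to shift — no conflicts. The grammar is LR(0).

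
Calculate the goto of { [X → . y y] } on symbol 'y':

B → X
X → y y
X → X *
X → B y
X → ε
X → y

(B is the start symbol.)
GOTO(I, 'y') = CLOSURE({ [A → αX.β] : [A → α.Xβ] ∈ I, X = 'y' })

Items with dot before 'y', with the dot advanced:
  [X → . y y] → [X → y . y]
Closure adds nothing (no advanced item has the dot before a non-terminal).

GOTO = { [X → y . y] }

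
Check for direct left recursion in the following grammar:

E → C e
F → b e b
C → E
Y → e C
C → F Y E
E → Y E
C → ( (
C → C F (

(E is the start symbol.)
Direct left recursion occurs when N → N α for some non-terminal N (the right-hand side begins with the left-hand side itself).

E → C e: starts with C
F → b e b: starts with b
C → E: starts with E
Y → e C: starts with e
C → F Y E: starts with F
E → Y E: starts with Y
C → ( (: starts with '('
C → C F (: LEFT RECURSIVE (starts with C)

The grammar has direct left recursion on: C.

Answer: Yes, C is left-recursive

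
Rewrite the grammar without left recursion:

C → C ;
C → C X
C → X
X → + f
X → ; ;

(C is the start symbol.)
C → X C'
C' → ; C'
C' → X C'
C' → ε
X → + f
X → ; ;

C is directly left-recursive. The standard transformation for
  A → A α₁ | ... | A α_m | β₁ | ... | β_n
is
  A  → β₁ A' | ... | β_n A'
  A' → α₁ A' | ... | α_m A' | ε

C → X becomes C → X C'
C → C ; becomes C' → ; C'
C → C X becomes C' → X C'
Add C' → ε

Productions for other non-terminals are unchanged:
  X → + f
  X → ; ;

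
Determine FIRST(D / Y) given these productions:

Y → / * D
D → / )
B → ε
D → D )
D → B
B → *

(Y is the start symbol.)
FIRST sets of the non-terminals involved (from the grammar, by fixed-point iteration):
  FIRST(D) = { ')', '*', '/', ε }

To compute FIRST(D / Y), process the symbols left to right:
Symbol D is a non-terminal. Add FIRST(D) \ {ε} = { ')', '*', '/' }
D is nullable (ε ∈ FIRST(D)), continue to the next symbol.
Symbol / is a terminal. Add '/' and stop.
FIRST(D / Y) = { ')', '*', '/' }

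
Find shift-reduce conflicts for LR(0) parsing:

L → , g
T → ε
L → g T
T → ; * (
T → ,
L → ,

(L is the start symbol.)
Augment with L' → L and build the canonical LR(0) collection (I0 = CLOSURE({[L' → . L]}), then GOTO on every symbol after a dot until no new states appear). It has 10 states:
  I0: { [L → . , g], [L → . ,], [L → . g T], [L' → . L] }  — shift
  I1: { [L → , . g], [L → , .] }  — shift, reduce
  I2: { [L' → L .] }  — accept
  I3: { [L → g . T], [T → . ,], [T → . ; * (], [T → .] }  — shift, reduce
  I4: { [T → , .] }  — reduce
  I5: { [T → ; . * (] }  — shift
  I6: { [L → g T .] }  — reduce
  I7: { [T → ; * . (] }  — shift
  I8: { [T → ; * ( .] }  — reduce
  I9: { [L → , g .] }  — reduce

I1 contains reduce item [L → , .] and shift item [L → , . g] — shift-reduce conflict.
I3 contains reduce item [T → .] and shift items [T → . ,], [T → . ; * (] — shift-reduce conflict.

Answer: Yes — I1: [L → , .] vs [L → , . g]; I3: [T → .] vs [T → . ,]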